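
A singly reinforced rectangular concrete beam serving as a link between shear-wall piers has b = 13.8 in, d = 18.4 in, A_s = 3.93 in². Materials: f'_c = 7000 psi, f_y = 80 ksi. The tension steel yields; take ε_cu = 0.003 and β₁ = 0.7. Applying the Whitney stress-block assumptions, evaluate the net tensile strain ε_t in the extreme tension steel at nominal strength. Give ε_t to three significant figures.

ε_t ≈ 0.00709

a = A_s f_y/(0.85 f'_c b) = 3.829 in.
β₁ = 0.7, so c = a/β₁ = 3.829/0.7 = 5.470 in.
From the linear strain diagram with ε_cu = 0.003: ε_t = 0.003 (d − c)/c = 0.003 × (18.4 − 5.470)/5.470 = 0.00709.
Since ε_t ≥ 0.005, the section is tension-controlled.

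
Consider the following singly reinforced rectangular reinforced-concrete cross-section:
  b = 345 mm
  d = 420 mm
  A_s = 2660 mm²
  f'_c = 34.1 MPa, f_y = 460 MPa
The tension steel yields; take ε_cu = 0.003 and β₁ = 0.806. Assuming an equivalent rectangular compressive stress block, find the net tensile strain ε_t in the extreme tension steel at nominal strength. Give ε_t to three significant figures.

a = A_s f_y/(0.85 f'_c b) = 122.36 mm.
β₁ = 0.806, so c = a/β₁ = 122.36/0.806 = 151.81 mm.
From the linear strain diagram with ε_cu = 0.003: ε_t = 0.003 (d − c)/c = 0.003 × (420 − 151.81)/151.81 = 0.00530.
Since ε_t ≥ 0.005, the section is tension-controlled.

ε_t ≈ 0.00530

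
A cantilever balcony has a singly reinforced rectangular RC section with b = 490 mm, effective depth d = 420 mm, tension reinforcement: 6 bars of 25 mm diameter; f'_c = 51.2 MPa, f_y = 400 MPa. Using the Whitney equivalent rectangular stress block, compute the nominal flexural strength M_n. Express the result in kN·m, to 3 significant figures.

M_n ≈ 462 kN·m

A_s = 6 × 491 = 2946 mm².
T = A_s f_y = 2946 × 400 = 1178400 N = 1178.4 kN.
From C = T: a = T/(0.85 f'_c b) = 1178400/(0.85 × 51.2 × 490) = 55.26 mm.
M_n = T(d − a/2) = 1178.4 kN × (420 − 27.63) mm = 462.37 kN·m.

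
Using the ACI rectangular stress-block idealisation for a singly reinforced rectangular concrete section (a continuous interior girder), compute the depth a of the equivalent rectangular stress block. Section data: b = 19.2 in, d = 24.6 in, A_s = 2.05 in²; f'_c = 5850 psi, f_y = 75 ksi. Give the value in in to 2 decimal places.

a ≈ 1.61 in

T = A_s f_y = 2.05 × 75 = 153.75 kips.
a = T/(0.85 f'_c b) = 153.75/(0.85 × 5.85 × 19.2) = 1.61 in.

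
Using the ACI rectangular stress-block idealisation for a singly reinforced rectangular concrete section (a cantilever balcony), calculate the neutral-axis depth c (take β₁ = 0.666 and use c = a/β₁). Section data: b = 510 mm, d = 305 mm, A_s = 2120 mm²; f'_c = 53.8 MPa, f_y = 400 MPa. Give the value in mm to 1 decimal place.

T = A_s f_y = 2120 × 400 = 848000 N = 848 kN.
Setting C = 0.85 f'_c a b equal to T: a = 848000/(0.85 × 53.8 × 510) = 36.360 mm.
With β₁ = 0.666, c = a/β₁ = 36.360/0.666 = 54.6 mm.

c ≈ 54.6 mm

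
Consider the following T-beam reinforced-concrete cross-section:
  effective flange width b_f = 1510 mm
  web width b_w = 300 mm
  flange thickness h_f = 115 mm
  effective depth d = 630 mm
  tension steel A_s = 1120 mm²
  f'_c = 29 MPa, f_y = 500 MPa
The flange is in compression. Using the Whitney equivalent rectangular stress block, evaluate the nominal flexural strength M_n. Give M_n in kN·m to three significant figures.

M_n ≈ 349 kN·m

Tension: T = A_s f_y = 1120 × 500 = 560000 N.
Try a within the flange: a = T/(0.85 f'_c b_f) = 560000/(0.85 × 29 × 1510) = 15.05 mm.
Since a = 15.05 ≤ h_f = 115 mm, the stress block lies entirely in the flange; analyse as a rectangular beam of width b_f.
M_n = T(d − a/2) = 560000 × (630 − 7.525) = 348.59 × 10⁶ N·mm.
M_n = 348.59 kN·m.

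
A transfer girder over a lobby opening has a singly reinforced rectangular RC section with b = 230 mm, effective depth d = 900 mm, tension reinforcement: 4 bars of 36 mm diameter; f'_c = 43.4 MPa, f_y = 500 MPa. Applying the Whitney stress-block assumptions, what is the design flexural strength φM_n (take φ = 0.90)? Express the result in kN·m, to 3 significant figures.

φM_n ≈ 1430 kN·m

A_s = 4 × 1018 = 4072 mm².
T = A_s f_y = 4072 × 500 = 2036000 N = 2036 kN.
From C = T: a = T/(0.85 f'_c b) = 2036000/(0.85 × 43.4 × 230) = 239.96 mm.
M_n = T(d − a/2) = 2036 kN × (900 − 119.98) mm = 1588.12 kN·m.
φM_n = 0.90 × 1588.12 = 1429.31 kN·m.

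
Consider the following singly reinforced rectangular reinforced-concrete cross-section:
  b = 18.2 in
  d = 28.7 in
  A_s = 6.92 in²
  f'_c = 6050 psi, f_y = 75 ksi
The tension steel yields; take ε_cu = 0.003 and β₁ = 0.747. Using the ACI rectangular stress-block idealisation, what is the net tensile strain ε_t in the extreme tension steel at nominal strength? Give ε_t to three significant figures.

ε_t ≈ 0.00860

a = A_s f_y/(0.85 f'_c b) = 5.545 in.
β₁ = 0.747, so c = a/β₁ = 5.545/0.747 = 7.423 in.
From the linear strain diagram with ε_cu = 0.003: ε_t = 0.003 (d − c)/c = 0.003 × (28.7 − 7.423)/7.423 = 0.00860.
Since ε_t ≥ 0.005, the section is tension-controlled.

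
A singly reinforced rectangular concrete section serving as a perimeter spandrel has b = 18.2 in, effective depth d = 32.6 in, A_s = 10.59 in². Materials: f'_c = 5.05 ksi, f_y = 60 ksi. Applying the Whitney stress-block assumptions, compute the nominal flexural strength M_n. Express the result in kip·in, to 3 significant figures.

M_n ≈ 18100 kip·in

T = A_s f_y = 10.59 × 60 = 635.4 kips.
a = T/(0.85 f'_c b) = 635.4/(0.85 × 5.05 × 18.2) = 8.133 in.
M_n = T(d − a/2) = 635.4 × (32.6 − 4.0665) = 18130.2 kip·in.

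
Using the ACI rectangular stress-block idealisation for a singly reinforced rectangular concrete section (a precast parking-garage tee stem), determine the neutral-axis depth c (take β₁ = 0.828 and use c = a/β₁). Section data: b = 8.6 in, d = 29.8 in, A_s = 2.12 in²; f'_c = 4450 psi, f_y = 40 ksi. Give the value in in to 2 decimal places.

c ≈ 3.15 in

T = A_s f_y = 2.12 × 40 = 84.8 kips.
a = T/(0.85 f'_c b) = 84.8/(0.85 × 4.45 × 8.6) = 2.6069 in.
With β₁ = 0.828, c = a/β₁ = 2.6069/0.828 = 3.15 in.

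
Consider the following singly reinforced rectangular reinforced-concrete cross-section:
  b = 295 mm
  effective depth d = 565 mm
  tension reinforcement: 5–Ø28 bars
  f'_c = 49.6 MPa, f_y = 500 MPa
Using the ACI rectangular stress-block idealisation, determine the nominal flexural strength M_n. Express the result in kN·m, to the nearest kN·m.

M_n ≈ 775 kN·m

A_s = 5 × 616 = 3080 mm².
T = A_s f_y = 3080 × 500 = 1540000 N = 1540 kN.
From C = T: a = T/(0.85 f'_c b) = 1540000/(0.85 × 49.6 × 295) = 123.82 mm.
M_n = T(d − a/2) = 1540 kN × (565 − 61.91) mm = 774.76 kN·m.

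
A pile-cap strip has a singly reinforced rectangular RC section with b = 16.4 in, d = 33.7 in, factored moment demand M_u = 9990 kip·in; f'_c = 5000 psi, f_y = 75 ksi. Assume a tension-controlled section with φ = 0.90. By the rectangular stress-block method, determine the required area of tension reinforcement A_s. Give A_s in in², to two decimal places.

M_n = M_u/φ = 9990/0.90 = 11100 kip·in.
From M_n = 0.85 f'_c a b (d − a/2):
a = d − √(d² − 2M_n/(0.85 f'_c b)) = 33.7 − √(33.7² − 2 × 11100/(0.85 × 5 × 16.4)) = 5.114 in.
A_s = 0.85 f'_c a b / f_y = 0.85 × 5 × 5.114 × 16.4 / 75 = 4.753 in².

A_s ≈ 4.75 in²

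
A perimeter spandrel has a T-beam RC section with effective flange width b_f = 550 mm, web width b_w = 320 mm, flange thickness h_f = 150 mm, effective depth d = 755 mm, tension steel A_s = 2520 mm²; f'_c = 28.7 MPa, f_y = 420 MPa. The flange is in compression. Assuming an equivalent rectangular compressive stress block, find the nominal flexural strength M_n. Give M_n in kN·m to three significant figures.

Tension: T = A_s f_y = 2520 × 420 = 1058400 N.
Try a within the flange: a = T/(0.85 f'_c b_f) = 1058400/(0.85 × 28.7 × 550) = 78.88 mm.
Since a = 78.88 ≤ h_f = 150 mm, the stress block lies entirely in the flange; analyse as a rectangular beam of width b_f.
M_n = T(d − a/2) = 1058400 × (755 − 39.44) = 757.35 × 10⁶ N·mm.
M_n = 757.35 kN·m.

M_n ≈ 757 kN·m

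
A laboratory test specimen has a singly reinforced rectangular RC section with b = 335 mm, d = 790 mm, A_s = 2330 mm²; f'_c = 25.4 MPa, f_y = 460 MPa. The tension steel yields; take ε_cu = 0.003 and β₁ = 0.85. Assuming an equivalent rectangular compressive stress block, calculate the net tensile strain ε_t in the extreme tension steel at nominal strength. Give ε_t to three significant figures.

a = A_s f_y/(0.85 f'_c b) = 148.19 mm.
β₁ = 0.85, so c = a/β₁ = 148.19/0.85 = 174.34 mm.
From the linear strain diagram with ε_cu = 0.003: ε_t = 0.003 (d − c)/c = 0.003 × (790 − 174.34)/174.34 = 0.0106.
Since ε_t ≥ 0.005, the section is tension-controlled.

ε_t ≈ 0.0106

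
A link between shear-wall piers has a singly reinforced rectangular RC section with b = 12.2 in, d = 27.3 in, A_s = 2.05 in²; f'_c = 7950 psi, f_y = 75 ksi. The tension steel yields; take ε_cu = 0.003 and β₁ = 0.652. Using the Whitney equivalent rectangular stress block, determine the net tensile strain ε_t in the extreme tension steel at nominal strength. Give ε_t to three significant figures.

a = A_s f_y/(0.85 f'_c b) = 1.865 in.
β₁ = 0.652, so c = a/β₁ = 1.865/0.652 = 2.860 in.
From the linear strain diagram with ε_cu = 0.003: ε_t = 0.003 (d − c)/c = 0.003 × (27.3 − 2.860)/2.860 = 0.0256.
Since ε_t ≥ 0.005, the section is tension-controlled.

ε_t ≈ 0.0256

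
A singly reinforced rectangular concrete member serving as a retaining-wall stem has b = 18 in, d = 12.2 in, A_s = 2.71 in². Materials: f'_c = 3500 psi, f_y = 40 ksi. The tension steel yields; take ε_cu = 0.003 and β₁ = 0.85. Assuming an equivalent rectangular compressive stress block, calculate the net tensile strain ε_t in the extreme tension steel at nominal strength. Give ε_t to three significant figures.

a = A_s f_y/(0.85 f'_c b) = 2.024 in.
β₁ = 0.85, so c = a/β₁ = 2.024/0.85 = 2.381 in.
From the linear strain diagram with ε_cu = 0.003: ε_t = 0.003 (d − c)/c = 0.003 × (12.2 − 2.381)/2.381 = 0.0124.
Since ε_t ≥ 0.005, the section is tension-controlled.

ε_t ≈ 0.0124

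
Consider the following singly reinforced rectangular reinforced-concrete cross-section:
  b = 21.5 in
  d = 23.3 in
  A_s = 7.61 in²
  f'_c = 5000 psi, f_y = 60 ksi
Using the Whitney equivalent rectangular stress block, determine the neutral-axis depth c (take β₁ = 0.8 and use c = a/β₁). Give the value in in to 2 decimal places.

c ≈ 6.25 in

T = A_s f_y = 7.61 × 60 = 456.6 kips.
a = T/(0.85 f'_c b) = 456.6/(0.85 × 5 × 21.5) = 4.9970 in.
With β₁ = 0.8, c = a/β₁ = 4.9970/0.8 = 6.25 in.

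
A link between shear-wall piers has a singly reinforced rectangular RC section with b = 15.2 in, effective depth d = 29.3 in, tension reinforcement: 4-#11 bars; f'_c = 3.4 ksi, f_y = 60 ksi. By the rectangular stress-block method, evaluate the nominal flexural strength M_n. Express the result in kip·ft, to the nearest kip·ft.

M_n ≈ 781 kip·ft

A_s = 4 × 1.56 = 6.24 in².
T = A_s f_y = 6.24 × 60 = 374.4 kips.
a = T/(0.85 f'_c b) = 374.4/(0.85 × 3.4 × 15.2) = 8.523 in.
M_n = T(d − a/2) = 374.4 × (29.3 − 4.2615) = 9374.4 kip·in = 9374.4/12 = 781.20 kip·ft.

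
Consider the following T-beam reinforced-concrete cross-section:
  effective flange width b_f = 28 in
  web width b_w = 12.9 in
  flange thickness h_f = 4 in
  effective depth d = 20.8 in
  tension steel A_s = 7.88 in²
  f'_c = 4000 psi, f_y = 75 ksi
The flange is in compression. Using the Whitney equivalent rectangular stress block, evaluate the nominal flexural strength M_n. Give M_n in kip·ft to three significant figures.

Tension: T = A_s f_y = 7.88 × 75 = 591 kips.
Try a within the flange: a = T/(0.85 f'_c b_f) = 591/(0.85 × 4 × 28) = 6.208 in.
a = 6.208 > h_f = 4 in: the block extends into the web. Split into flange-overhang and web parts.
C_f = 0.85 f'_c (b_f − b_w) h_f = 0.85 × 4 × (28 − 12.9) × 4 = 205.4 kips.
Remaining web compression depth: a_w = (T − C_f)/(0.85 f'_c b_w) = (591 − 205.4)/(0.85 × 4 × 12.9) = 8.792 in.
M_n = C_f(d − h_f/2) + (T − C_f)(d − a_w/2) = 205.4 × (20.8 − 2) + 385.6 × (20.8 − 4.396) = 3861.5 + 6325.4 = 10186.9 kip·in.
M_n = 10186.9/12 = 848.91 kip·ft.

M_n ≈ 849 kip·ft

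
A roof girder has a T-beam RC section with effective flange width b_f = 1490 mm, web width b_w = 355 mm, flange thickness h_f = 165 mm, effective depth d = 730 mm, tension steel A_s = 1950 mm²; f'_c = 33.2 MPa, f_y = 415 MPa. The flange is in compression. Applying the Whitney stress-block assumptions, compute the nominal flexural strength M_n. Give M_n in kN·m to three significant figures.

Tension: T = A_s f_y = 1950 × 415 = 809250 N.
Try a within the flange: a = T/(0.85 f'_c b_f) = 809250/(0.85 × 33.2 × 1490) = 19.25 mm.
Since a = 19.25 ≤ h_f = 165 mm, the stress block lies entirely in the flange; analyse as a rectangular beam of width b_f.
M_n = T(d − a/2) = 809250 × (730 − 9.625) = 582.96 × 10⁶ N·mm.
M_n = 582.96 kN·m.

M_n ≈ 583 kN·m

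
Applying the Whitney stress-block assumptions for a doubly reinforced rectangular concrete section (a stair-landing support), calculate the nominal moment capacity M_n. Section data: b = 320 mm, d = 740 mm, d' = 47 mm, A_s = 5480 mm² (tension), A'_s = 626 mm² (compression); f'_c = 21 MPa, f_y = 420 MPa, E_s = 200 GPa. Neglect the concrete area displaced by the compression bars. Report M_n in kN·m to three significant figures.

M_n ≈ 1330 kN·m

Assume both tension and compression steel yield.
Net tension couple steel: A_s − A'_s = 4854 mm².
a = (A_s − A'_s) f_y / (0.85 f'_c b) = 2038680/(0.85 × 21 × 320) = 356.91 mm.
c = a/β₁ = 356.91/0.85 = 419.89 mm; ε'_s = 0.003(c − d')/c = 0.0027 ≥ f_y/E_s = 0.0021, so compression steel does yield.
M_n = (A_s − A'_s) f_y (d − a/2) + A'_s f_y (d − d') = [2038680 × (740 − 178.455) + 262920 × (740 − 47)] × 10⁻⁶ = 1144.81 + 182.20 = 1327.01 kN·m.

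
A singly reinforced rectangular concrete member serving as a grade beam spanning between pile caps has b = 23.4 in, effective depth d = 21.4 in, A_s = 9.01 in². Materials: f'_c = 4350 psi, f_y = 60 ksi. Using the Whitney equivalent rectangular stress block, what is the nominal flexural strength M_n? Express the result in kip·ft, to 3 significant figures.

T = A_s f_y = 9.01 × 60 = 540.6 kips.
a = T/(0.85 f'_c b) = 540.6/(0.85 × 4.35 × 23.4) = 6.248 in.
M_n = T(d − a/2) = 540.6 × (21.4 − 3.124) = 9880.0 kip·in = 9880.0/12 = 823.33 kip·ft.

M_n ≈ 823 kip·ft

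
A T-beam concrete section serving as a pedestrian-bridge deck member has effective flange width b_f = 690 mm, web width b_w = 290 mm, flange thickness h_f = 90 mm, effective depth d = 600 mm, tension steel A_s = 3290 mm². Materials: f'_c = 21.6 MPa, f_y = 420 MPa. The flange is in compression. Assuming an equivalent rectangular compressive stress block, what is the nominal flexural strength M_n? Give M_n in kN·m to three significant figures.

Tension: T = A_s f_y = 3290 × 420 = 1381800 N.
Try a within the flange: a = T/(0.85 f'_c b_f) = 1381800/(0.85 × 21.6 × 690) = 109.07 mm.
a = 109.07 > h_f = 90 mm: the block extends into the web. Split into flange-overhang and web parts.
C_f = 0.85 f'_c (b_f − b_w) h_f = 0.85 × 21.6 × (690 − 290) × 90 = 660960 N.
Remaining web compression depth: a_w = (T − C_f)/(0.85 f'_c b_w) = (1381800 − 660960)/(0.85 × 21.6 × 290) = 135.38 mm.
M_n = C_f(d − h_f/2) + (T − C_f)(d − a_w/2) = 660960 × (600 − 45) + 720840 × (600 − 67.69) = 366.83 + 383.71 = 750.54 × 10⁶ N·mm.
M_n = 750.54 kN·m.

M_n ≈ 751 kN·m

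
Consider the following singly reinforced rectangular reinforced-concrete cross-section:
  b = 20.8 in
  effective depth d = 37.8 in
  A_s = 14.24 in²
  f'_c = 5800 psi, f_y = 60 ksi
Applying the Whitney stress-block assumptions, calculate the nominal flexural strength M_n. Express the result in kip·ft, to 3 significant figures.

M_n ≈ 2390 kip·ft

T = A_s f_y = 14.24 × 60 = 854.4 kips.
a = T/(0.85 f'_c b) = 854.4/(0.85 × 5.8 × 20.8) = 8.332 in.
M_n = T(d − a/2) = 854.4 × (37.8 − 4.166) = 28736.9 kip·in = 28736.9/12 = 2394.74 kip·ft.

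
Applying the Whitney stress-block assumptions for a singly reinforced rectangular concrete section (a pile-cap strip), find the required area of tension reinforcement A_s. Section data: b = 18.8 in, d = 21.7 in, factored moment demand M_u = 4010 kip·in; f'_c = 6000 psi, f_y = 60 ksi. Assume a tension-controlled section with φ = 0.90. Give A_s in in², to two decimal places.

A_s ≈ 3.61 in²

M_n = M_u/φ = 4010/0.90 = 4455.56 kip·in.
From M_n = 0.85 f'_c a b (d − a/2):
a = d − √(d² − 2M_n/(0.85 f'_c b)) = 21.7 − √(21.7² − 2 × 4455.56/(0.85 × 6 × 18.8)) = 2.259 in.
A_s = 0.85 f'_c a b / f_y = 0.85 × 6 × 2.259 × 18.8 / 60 = 3.610 in².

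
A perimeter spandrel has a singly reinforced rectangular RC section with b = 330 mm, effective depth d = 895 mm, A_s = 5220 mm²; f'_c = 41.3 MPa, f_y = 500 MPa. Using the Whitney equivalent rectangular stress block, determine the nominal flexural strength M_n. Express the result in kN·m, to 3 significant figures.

T = A_s f_y = 5220 × 500 = 2610000 N = 2610 kN.
From C = T: a = T/(0.85 f'_c b) = 2610000/(0.85 × 41.3 × 330) = 225.30 mm.
M_n = T(d − a/2) = 2610 kN × (895 − 112.65) mm = 2041.93 kN·m.

M_n ≈ 2040 kN·m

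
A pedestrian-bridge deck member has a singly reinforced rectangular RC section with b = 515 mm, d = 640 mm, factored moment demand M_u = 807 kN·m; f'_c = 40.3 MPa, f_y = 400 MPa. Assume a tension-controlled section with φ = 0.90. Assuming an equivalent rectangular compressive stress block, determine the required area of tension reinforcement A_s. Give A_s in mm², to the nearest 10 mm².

A_s ≈ 3750 mm²

M_n = M_u/φ = 807/0.90 = 896.667 kN·m.
With M_n = 0.85 f'_c a b (d − a/2), solve the quadratic for a:
a = d − √(d² − 2M_n/(0.85 f'_c b)) = 640 − √(640² − 2 × 896.667×10⁶/(0.85 × 40.3 × 515)) = 85.07 mm.
A_s = 0.85 f'_c a b / f_y = 0.85 × 40.3 × 85.07 × 515 / 400 = 3751.9 mm².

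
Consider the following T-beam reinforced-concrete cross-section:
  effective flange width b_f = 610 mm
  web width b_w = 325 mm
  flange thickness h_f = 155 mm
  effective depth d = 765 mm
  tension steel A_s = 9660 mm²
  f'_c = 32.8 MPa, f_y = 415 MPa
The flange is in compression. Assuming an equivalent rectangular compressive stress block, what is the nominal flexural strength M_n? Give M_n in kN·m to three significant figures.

M_n ≈ 2550 kN·m

Tension: T = A_s f_y = 9660 × 415 = 4008900 N.
Try a within the flange: a = T/(0.85 f'_c b_f) = 4008900/(0.85 × 32.8 × 610) = 235.72 mm.
a = 235.72 > h_f = 155 mm: the block extends into the web. Split into flange-overhang and web parts.
C_f = 0.85 f'_c (b_f − b_w) h_f = 0.85 × 32.8 × (610 − 325) × 155 = 1231599 N.
Remaining web compression depth: a_w = (T − C_f)/(0.85 f'_c b_w) = (4008900 − 1231599)/(0.85 × 32.8 × 325) = 306.51 mm.
M_n = C_f(d − h_f/2) + (T − C_f)(d − a_w/2) = 1231599 × (765 − 77.5) + 2777301 × (765 − 153.255) = 846.72 + 1699.00 = 2545.72 × 10⁶ N·mm.
M_n = 2545.72 kN·m.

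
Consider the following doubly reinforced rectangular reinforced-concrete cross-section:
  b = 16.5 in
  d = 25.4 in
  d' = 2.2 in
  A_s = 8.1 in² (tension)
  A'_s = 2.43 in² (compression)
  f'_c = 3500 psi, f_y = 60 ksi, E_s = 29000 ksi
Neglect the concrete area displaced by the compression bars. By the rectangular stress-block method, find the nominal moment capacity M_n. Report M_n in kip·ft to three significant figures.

M_n ≈ 904 kip·ft

Assume both steels yield.
a = (A_s − A'_s) f_y/(0.85 f'_c b) = (8.1 − 2.43) × 60/(0.85 × 3.5 × 16.5) = 6.930 in.
c = a/β₁ = 6.930/0.85 = 8.153 in; ε'_s = 0.003(c − d')/c = 0.0022 ≥ ε_y = 0.0021, so the compression steel yields.
M_n = (A_s − A'_s) f_y (d − a/2) + A'_s f_y (d − d') = 340.2 × (25.4 − 3.465) + 145.8 × (25.4 − 2.2) = 7462.3 + 3382.6 = 10844.9 kip·in = 10844.9/12 = 903.74 kip·ft.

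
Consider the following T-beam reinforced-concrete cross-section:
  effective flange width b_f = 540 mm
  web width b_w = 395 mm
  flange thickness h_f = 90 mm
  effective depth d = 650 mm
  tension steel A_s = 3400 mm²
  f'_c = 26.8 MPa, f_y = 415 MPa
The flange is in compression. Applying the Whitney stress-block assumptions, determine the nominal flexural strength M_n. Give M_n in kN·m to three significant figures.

Tension: T = A_s f_y = 3400 × 415 = 1411000 N.
Try a within the flange: a = T/(0.85 f'_c b_f) = 1411000/(0.85 × 26.8 × 540) = 114.70 mm.
a = 114.70 > h_f = 90 mm: the block extends into the web. Split into flange-overhang and web parts.
C_f = 0.85 f'_c (b_f − b_w) h_f = 0.85 × 26.8 × (540 − 395) × 90 = 297279 N.
Remaining web compression depth: a_w = (T − C_f)/(0.85 f'_c b_w) = (1411000 − 297279)/(0.85 × 26.8 × 395) = 123.77 mm.
M_n = C_f(d − h_f/2) + (T − C_f)(d − a_w/2) = 297279 × (650 − 45) + 1113721 × (650 − 61.885) = 179.85 + 655.00 = 834.85 × 10⁶ N·mm.
M_n = 834.85 kN·m.

M_n ≈ 835 kN·m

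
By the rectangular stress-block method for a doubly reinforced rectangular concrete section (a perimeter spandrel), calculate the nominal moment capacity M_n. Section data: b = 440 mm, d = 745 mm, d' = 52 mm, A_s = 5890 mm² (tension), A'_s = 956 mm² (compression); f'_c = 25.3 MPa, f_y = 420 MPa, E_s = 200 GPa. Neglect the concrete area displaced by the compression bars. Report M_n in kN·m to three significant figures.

M_n ≈ 1600 kN·m

Assume both tension and compression steel yield.
Net tension couple steel: A_s − A'_s = 4934 mm².
a = (A_s − A'_s) f_y / (0.85 f'_c b) = 2072280/(0.85 × 25.3 × 440) = 219.01 mm.
c = a/β₁ = 219.01/0.85 = 257.66 mm; ε'_s = 0.003(c − d')/c = 0.0024 ≥ f_y/E_s = 0.0021, so compression steel does yield.
M_n = (A_s − A'_s) f_y (d − a/2) + A'_s f_y (d − d') = [2072280 × (745 − 109.505) + 401520 × (745 − 52)] × 10⁻⁶ = 1316.92 + 278.25 = 1595.17 kN·m.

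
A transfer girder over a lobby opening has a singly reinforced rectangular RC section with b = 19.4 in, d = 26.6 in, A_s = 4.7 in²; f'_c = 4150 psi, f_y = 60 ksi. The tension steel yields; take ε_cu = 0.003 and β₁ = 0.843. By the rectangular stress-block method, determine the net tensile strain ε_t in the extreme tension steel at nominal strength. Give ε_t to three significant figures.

a = A_s f_y/(0.85 f'_c b) = 4.121 in.
β₁ = 0.843, so c = a/β₁ = 4.121/0.843 = 4.888 in.
From the linear strain diagram with ε_cu = 0.003: ε_t = 0.003 (d − c)/c = 0.003 × (26.6 − 4.888)/4.888 = 0.0133.
Since ε_t ≥ 0.005, the section is tension-controlled.

ε_t ≈ 0.0133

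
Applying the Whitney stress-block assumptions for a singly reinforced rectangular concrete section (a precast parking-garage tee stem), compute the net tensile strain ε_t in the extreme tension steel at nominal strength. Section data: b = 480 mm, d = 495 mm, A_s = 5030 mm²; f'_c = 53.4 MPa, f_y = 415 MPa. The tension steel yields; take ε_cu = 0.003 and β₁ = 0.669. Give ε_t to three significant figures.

ε_t ≈ 0.00737

a = A_s f_y/(0.85 f'_c b) = 95.81 mm.
β₁ = 0.669, so c = a/β₁ = 95.81/0.669 = 143.21 mm.
From the linear strain diagram with ε_cu = 0.003: ε_t = 0.003 (d − c)/c = 0.003 × (495 − 143.21)/143.21 = 0.00737.
Since ε_t ≥ 0.005, the section is tension-controlled.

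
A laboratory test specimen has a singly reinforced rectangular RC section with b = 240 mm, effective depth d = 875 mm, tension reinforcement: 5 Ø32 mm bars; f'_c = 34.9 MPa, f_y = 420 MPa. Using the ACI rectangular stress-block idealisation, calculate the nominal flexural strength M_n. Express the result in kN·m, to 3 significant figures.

M_n ≈ 1280 kN·m

A_s = 5 × 804 = 4020 mm².
T = A_s f_y = 4020 × 420 = 1688400 N = 1688.4 kN.
From C = T: a = T/(0.85 f'_c b) = 1688400/(0.85 × 34.9 × 240) = 237.15 mm.
M_n = T(d − a/2) = 1688.4 kN × (875 − 118.575) mm = 1277.15 kN·m.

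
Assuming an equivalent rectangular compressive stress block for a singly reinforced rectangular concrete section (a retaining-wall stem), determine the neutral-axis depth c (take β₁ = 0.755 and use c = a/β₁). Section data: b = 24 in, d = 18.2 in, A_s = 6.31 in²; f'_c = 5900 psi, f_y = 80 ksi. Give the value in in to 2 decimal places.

c ≈ 5.56 in

T = A_s f_y = 6.31 × 80 = 504.8 kips.
a = T/(0.85 f'_c b) = 504.8/(0.85 × 5.9 × 24) = 4.1941 in.
With β₁ = 0.755, c = a/β₁ = 4.1941/0.755 = 5.56 in.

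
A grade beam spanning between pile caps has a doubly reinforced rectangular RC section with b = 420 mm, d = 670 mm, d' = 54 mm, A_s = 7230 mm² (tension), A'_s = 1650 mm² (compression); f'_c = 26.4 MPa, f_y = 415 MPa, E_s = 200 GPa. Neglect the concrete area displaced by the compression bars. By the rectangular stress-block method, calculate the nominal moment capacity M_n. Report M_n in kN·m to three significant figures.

M_n ≈ 1690 kN·m

Assume both tension and compression steel yield.
Net tension couple steel: A_s − A'_s = 5580 mm².
a = (A_s − A'_s) f_y / (0.85 f'_c b) = 2315700/(0.85 × 26.4 × 420) = 245.70 mm.
c = a/β₁ = 245.70/0.85 = 289.06 mm; ε'_s = 0.003(c − d')/c = 0.0024 ≥ f_y/E_s = 0.0021, so compression steel does yield.
M_n = (A_s − A'_s) f_y (d − a/2) + A'_s f_y (d − d') = [2315700 × (670 − 122.85) + 684750 × (670 − 54)] × 10⁻⁶ = 1267.04 + 421.81 = 1688.85 kN·m.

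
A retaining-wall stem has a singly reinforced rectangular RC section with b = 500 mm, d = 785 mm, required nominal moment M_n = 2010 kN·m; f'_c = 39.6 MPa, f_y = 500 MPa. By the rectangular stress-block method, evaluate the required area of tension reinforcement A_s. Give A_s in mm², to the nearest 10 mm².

A_s ≈ 5750 mm²

With M_n = 0.85 f'_c a b (d − a/2), solve the quadratic for a:
a = d − √(d² − 2M_n/(0.85 f'_c b)) = 785 − √(785² − 2 × 2010×10⁶/(0.85 × 39.6 × 500)) = 170.70 mm.
A_s = 0.85 f'_c a b / f_y = 0.85 × 39.6 × 170.70 × 500 / 500 = 5745.8 mm².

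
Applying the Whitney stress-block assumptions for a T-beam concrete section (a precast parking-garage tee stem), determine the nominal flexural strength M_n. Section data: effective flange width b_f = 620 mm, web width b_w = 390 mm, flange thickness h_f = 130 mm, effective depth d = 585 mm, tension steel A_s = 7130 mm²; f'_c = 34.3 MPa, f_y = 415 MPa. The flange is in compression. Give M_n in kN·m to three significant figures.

Tension: T = A_s f_y = 7130 × 415 = 2958950 N.
Try a within the flange: a = T/(0.85 f'_c b_f) = 2958950/(0.85 × 34.3 × 620) = 163.69 mm.
a = 163.69 > h_f = 130 mm: the block extends into the web. Split into flange-overhang and web parts.
C_f = 0.85 f'_c (b_f − b_w) h_f = 0.85 × 34.3 × (620 − 390) × 130 = 871735 N.
Remaining web compression depth: a_w = (T − C_f)/(0.85 f'_c b_w) = (2958950 − 871735)/(0.85 × 34.3 × 390) = 183.56 mm.
M_n = C_f(d − h_f/2) + (T − C_f)(d − a_w/2) = 871735 × (585 − 65) + 2087215 × (585 − 91.78) = 453.30 + 1029.46 = 1482.76 × 10⁶ N·mm.
M_n = 1482.76 kN·m.

M_n ≈ 1480 kN·m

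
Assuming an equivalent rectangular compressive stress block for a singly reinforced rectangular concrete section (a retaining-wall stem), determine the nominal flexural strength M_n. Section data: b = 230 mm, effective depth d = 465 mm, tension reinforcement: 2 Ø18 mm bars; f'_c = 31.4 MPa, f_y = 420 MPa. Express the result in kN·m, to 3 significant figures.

M_n ≈ 95.5 kN·m

A_s = 2 × 254 = 508 mm².
T = A_s f_y = 508 × 420 = 213360 N = 213.36 kN.
From C = T: a = T/(0.85 f'_c b) = 213360/(0.85 × 31.4 × 230) = 34.76 mm.
M_n = T(d − a/2) = 213.36 kN × (465 − 17.38) mm = 95.50 kN·m.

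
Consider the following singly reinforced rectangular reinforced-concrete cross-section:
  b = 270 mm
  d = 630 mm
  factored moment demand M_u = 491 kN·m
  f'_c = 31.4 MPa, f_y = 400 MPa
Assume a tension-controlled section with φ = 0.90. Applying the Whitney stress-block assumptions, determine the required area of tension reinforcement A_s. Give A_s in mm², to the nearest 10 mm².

A_s ≈ 2420 mm²

M_n = M_u/φ = 491/0.90 = 545.556 kN·m.
With M_n = 0.85 f'_c a b (d − a/2), solve the quadratic for a:
a = d − √(d² − 2M_n/(0.85 f'_c b)) = 630 − √(630² − 2 × 545.556×10⁶/(0.85 × 31.4 × 270)) = 134.53 mm.
A_s = 0.85 f'_c a b / f_y = 0.85 × 31.4 × 134.53 × 270 / 400 = 2423.7 mm².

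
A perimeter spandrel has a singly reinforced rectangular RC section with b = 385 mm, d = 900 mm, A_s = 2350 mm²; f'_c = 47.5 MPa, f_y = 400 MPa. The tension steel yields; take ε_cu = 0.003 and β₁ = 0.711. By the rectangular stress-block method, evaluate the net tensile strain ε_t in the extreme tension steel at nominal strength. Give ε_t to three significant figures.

a = A_s f_y/(0.85 f'_c b) = 60.47 mm.
β₁ = 0.711, so c = a/β₁ = 60.47/0.711 = 85.05 mm.
From the linear strain diagram with ε_cu = 0.003: ε_t = 0.003 (d − c)/c = 0.003 × (900 − 85.05)/85.05 = 0.0287.
Since ε_t ≥ 0.005, the section is tension-controlled.

ε_t ≈ 0.0287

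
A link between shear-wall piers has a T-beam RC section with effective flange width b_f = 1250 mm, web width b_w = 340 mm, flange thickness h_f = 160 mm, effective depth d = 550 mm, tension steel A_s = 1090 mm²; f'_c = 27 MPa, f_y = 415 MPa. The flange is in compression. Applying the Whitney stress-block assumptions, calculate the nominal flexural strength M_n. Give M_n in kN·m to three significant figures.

Tension: T = A_s f_y = 1090 × 415 = 452350 N.
Try a within the flange: a = T/(0.85 f'_c b_f) = 452350/(0.85 × 27 × 1250) = 15.77 mm.
Since a = 15.77 ≤ h_f = 160 mm, the stress block lies entirely in the flange; analyse as a rectangular beam of width b_f.
M_n = T(d − a/2) = 452350 × (550 − 7.885) = 245.23 × 10⁶ N·mm.
M_n = 245.23 kN·m.

M_n ≈ 245 kN·m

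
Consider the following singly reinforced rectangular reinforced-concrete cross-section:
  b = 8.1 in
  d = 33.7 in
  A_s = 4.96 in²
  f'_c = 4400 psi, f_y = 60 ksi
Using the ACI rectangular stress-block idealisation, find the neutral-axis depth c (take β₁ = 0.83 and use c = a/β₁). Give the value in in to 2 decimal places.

c ≈ 11.84 in

T = A_s f_y = 4.96 × 60 = 297.6 kips.
a = T/(0.85 f'_c b) = 297.6/(0.85 × 4.4 × 8.1) = 9.8237 in.
With β₁ = 0.83, c = a/β₁ = 9.8237/0.83 = 11.84 in.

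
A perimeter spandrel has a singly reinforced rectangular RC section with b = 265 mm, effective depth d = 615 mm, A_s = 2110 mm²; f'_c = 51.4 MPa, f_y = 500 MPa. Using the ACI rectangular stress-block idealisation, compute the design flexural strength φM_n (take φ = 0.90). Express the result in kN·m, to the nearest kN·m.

φM_n ≈ 541 kN·m

T = A_s f_y = 2110 × 500 = 1055000 N = 1055 kN.
From C = T: a = T/(0.85 f'_c b) = 1055000/(0.85 × 51.4 × 265) = 91.12 mm.
M_n = T(d − a/2) = 1055 kN × (615 − 45.56) mm = 600.76 kN·m.
φM_n = 0.90 × 600.76 = 540.68 kN·m.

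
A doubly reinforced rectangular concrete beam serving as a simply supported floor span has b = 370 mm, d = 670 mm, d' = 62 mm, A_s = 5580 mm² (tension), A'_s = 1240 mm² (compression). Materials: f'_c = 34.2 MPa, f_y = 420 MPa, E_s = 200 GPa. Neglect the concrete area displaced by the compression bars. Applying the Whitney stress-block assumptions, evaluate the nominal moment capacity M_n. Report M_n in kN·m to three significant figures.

Assume both tension and compression steel yield.
Net tension couple steel: A_s − A'_s = 4340 mm².
a = (A_s − A'_s) f_y / (0.85 f'_c b) = 1822800/(0.85 × 34.2 × 370) = 169.47 mm.
c = a/β₁ = 169.47/0.806 = 210.26 mm; ε'_s = 0.003(c − d')/c = 0.0021 ≥ f_y/E_s = 0.0021, so compression steel does yield.
M_n = (A_s − A'_s) f_y (d − a/2) + A'_s f_y (d − d') = [1822800 × (670 − 84.735) + 520800 × (670 − 62)] × 10⁻⁶ = 1066.82 + 316.65 = 1383.47 kN·m.

M_n ≈ 1380 kN·m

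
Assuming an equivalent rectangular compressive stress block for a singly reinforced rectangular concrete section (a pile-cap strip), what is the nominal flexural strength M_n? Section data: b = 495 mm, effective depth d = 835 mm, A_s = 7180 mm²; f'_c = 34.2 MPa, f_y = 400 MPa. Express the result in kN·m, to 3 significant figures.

M_n ≈ 2110 kN·m

T = A_s f_y = 7180 × 400 = 2872000 N = 2872 kN.
From C = T: a = T/(0.85 f'_c b) = 2872000/(0.85 × 34.2 × 495) = 199.59 mm.
M_n = T(d − a/2) = 2872 kN × (835 − 99.795) mm = 2111.51 kN·m.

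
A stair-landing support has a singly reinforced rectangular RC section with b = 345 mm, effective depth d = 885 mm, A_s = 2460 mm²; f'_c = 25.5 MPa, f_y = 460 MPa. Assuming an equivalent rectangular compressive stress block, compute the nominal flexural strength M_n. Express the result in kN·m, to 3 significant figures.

M_n ≈ 916 kN·m

T = A_s f_y = 2460 × 460 = 1131600 N = 1131.6 kN.
From C = T: a = T/(0.85 f'_c b) = 1131600/(0.85 × 25.5 × 345) = 151.33 mm.
M_n = T(d − a/2) = 1131.6 kN × (885 − 75.665) mm = 915.84 kN·m.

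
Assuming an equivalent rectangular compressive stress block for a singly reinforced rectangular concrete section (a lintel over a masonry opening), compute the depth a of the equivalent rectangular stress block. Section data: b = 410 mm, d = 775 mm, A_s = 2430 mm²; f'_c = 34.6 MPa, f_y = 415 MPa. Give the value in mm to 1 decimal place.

T = A_s f_y = 2430 × 415 = 1008450 N = 1008.45 kN.
Setting C = 0.85 f'_c a b equal to T: a = 1008450/(0.85 × 34.6 × 410) = 83.6 mm.

a ≈ 83.6 mm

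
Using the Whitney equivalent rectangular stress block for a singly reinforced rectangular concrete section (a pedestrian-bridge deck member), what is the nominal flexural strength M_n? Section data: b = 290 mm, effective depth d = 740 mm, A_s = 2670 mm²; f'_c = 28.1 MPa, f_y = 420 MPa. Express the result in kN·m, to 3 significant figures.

T = A_s f_y = 2670 × 420 = 1121400 N = 1121.4 kN.
From C = T: a = T/(0.85 f'_c b) = 1121400/(0.85 × 28.1 × 290) = 161.90 mm.
M_n = T(d − a/2) = 1121.4 kN × (740 − 80.95) mm = 739.06 kN·m.

M_n ≈ 739 kN·m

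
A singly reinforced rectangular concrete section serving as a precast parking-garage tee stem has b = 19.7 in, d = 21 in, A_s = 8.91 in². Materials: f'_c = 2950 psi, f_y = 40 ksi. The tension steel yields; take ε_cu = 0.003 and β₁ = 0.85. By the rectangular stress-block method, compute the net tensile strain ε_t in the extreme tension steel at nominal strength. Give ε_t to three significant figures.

a = A_s f_y/(0.85 f'_c b) = 7.215 in.
β₁ = 0.85, so c = a/β₁ = 7.215/0.85 = 8.488 in.
From the linear strain diagram with ε_cu = 0.003: ε_t = 0.003 (d − c)/c = 0.003 × (21 − 8.488)/8.488 = 0.00442.
ε_t is between 0.004 and 0.005 — transition zone.

ε_t ≈ 0.00442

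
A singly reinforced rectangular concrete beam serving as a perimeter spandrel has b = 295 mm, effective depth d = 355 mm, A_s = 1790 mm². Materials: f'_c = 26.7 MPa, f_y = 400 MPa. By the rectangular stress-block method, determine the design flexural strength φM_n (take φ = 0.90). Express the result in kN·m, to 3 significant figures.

T = A_s f_y = 1790 × 400 = 716000 N = 716 kN.
From C = T: a = T/(0.85 f'_c b) = 716000/(0.85 × 26.7 × 295) = 106.95 mm.
M_n = T(d − a/2) = 716 kN × (355 − 53.475) mm = 215.89 kN·m.
φM_n = 0.90 × 215.89 = 194.30 kN·m.

φM_n ≈ 194 kN·m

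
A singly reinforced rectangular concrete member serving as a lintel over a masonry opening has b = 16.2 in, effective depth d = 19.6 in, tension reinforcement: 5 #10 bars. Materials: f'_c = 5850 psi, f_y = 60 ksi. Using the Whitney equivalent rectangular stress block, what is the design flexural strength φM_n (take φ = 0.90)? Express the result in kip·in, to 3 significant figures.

A_s = 5 × 1.27 = 6.35 in².
T = A_s f_y = 6.35 × 60 = 381 kips.
a = T/(0.85 f'_c b) = 381/(0.85 × 5.85 × 16.2) = 4.730 in.
M_n = T(d − a/2) = 381 × (19.6 − 2.365) = 6566.5 kip·in.
φM_n = 0.90 × 6566.5 = 5909.9 kip·in.

φM_n ≈ 5910 kip·in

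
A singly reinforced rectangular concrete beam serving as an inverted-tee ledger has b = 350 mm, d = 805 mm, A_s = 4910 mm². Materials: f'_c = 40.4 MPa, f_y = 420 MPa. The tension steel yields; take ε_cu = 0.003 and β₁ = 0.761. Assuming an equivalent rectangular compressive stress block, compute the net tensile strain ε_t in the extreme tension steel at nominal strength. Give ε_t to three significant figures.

ε_t ≈ 0.00771

a = A_s f_y/(0.85 f'_c b) = 171.58 mm.
β₁ = 0.761, so c = a/β₁ = 171.58/0.761 = 225.47 mm.
From the linear strain diagram with ε_cu = 0.003: ε_t = 0.003 (d − c)/c = 0.003 × (805 − 225.47)/225.47 = 0.00771.
Since ε_t ≥ 0.005, the section is tension-controlled.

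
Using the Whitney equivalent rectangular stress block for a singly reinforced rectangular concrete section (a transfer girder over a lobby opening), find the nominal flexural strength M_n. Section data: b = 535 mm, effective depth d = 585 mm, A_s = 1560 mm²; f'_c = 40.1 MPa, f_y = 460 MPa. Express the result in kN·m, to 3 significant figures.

T = A_s f_y = 1560 × 460 = 717600 N = 717.6 kN.
From C = T: a = T/(0.85 f'_c b) = 717600/(0.85 × 40.1 × 535) = 39.35 mm.
M_n = T(d − a/2) = 717.6 kN × (585 − 19.675) mm = 405.68 kN·m.

M_n ≈ 406 kN·m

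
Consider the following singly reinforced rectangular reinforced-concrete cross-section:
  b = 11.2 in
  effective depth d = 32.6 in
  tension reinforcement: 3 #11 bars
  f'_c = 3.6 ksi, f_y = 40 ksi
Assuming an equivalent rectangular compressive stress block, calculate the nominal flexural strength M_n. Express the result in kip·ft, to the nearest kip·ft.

A_s = 3 × 1.56 = 4.68 in².
T = A_s f_y = 4.68 × 40 = 187.2 kips.
a = T/(0.85 f'_c b) = 187.2/(0.85 × 3.6 × 11.2) = 5.462 in.
M_n = T(d − a/2) = 187.2 × (32.6 − 2.731) = 5591.5 kip·in = 5591.5/12 = 465.96 kip·ft.

M_n ≈ 466 kip·ft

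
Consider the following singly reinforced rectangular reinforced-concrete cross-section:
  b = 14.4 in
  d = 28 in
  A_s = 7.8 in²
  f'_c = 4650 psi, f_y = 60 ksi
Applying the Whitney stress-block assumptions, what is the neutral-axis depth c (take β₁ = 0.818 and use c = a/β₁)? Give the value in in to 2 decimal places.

c ≈ 10.05 in

T = A_s f_y = 7.8 × 60 = 468 kips.
a = T/(0.85 f'_c b) = 468/(0.85 × 4.65 × 14.4) = 8.2226 in.
With β₁ = 0.818, c = a/β₁ = 8.2226/0.818 = 10.05 in.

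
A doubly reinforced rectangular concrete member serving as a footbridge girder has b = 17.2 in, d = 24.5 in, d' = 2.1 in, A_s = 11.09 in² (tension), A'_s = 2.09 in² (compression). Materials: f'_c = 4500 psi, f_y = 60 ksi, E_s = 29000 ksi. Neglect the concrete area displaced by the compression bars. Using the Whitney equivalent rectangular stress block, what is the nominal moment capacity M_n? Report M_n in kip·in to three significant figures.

M_n ≈ 13800 kip·in

Assume both steels yield.
a = (A_s − A'_s) f_y/(0.85 f'_c b) = (11.09 − 2.09) × 60/(0.85 × 4.5 × 17.2) = 8.208 in.
c = a/β₁ = 8.208/0.825 = 9.949 in; ε'_s = 0.003(c − d')/c = 0.0024 ≥ ε_y = 0.0021, so the compression steel yields.
M_n = (A_s − A'_s) f_y (d − a/2) + A'_s f_y (d − d') = 540 × (24.5 − 4.104) + 125.4 × (24.5 − 2.1) = 11013.8 + 2809.0 = 13822.8 kip·in.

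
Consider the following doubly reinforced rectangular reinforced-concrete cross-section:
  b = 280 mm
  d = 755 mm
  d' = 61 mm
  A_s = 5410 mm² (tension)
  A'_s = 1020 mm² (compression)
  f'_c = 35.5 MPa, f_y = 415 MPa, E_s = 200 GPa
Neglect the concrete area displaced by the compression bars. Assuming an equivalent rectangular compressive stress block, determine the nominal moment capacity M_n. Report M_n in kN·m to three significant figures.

M_n ≈ 1470 kN·m

Assume both tension and compression steel yield.
Net tension couple steel: A_s − A'_s = 4390 mm².
a = (A_s − A'_s) f_y / (0.85 f'_c b) = 1821850/(0.85 × 35.5 × 280) = 215.63 mm.
c = a/β₁ = 215.63/0.796 = 270.89 mm; ε'_s = 0.003(c − d')/c = 0.0023 ≥ f_y/E_s = 0.0021, so compression steel does yield.
M_n = (A_s − A'_s) f_y (d − a/2) + A'_s f_y (d − d') = [1821850 × (755 − 107.815) + 423300 × (755 − 61)] × 10⁻⁶ = 1179.07 + 293.77 = 1472.84 kN·m.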